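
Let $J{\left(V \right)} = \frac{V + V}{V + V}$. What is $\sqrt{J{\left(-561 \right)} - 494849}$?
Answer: $16 i \sqrt{1933} \approx 703.45 i$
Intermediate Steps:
$J{\left(V \right)} = 1$ ($J{\left(V \right)} = \frac{2 V}{2 V} = 2 V \frac{1}{2 V} = 1$)
$\sqrt{J{\left(-561 \right)} - 494849} = \sqrt{1 - 494849} = \sqrt{-494848} = 16 i \sqrt{1933}$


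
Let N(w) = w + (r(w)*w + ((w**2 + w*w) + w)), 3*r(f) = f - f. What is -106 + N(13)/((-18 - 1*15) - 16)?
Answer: -794/7 ≈ -113.43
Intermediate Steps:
r(f) = 0 (r(f) = (f - f)/3 = (1/3)*0 = 0)
N(w) = 2*w + 2*w**2 (N(w) = w + (0*w + ((w**2 + w*w) + w)) = w + (0 + ((w**2 + w**2) + w)) = w + (0 + (2*w**2 + w)) = w + (0 + (w + 2*w**2)) = w + (w + 2*w**2) = 2*w + 2*w**2)
-106 + N(13)/((-18 - 1*15) - 16) = -106 + (2*13*(1 + 13))/((-18 - 1*15) - 16) = -106 + (2*13*14)/((-18 - 15) - 16) = -106 + 364/(-33 - 16) = -106 + 364/(-49) = -106 + 364*(-1/49) = -106 - 52/7 = -794/7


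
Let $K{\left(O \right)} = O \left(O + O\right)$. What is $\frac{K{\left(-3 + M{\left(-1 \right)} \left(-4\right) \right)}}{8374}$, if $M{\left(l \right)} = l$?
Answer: $\frac{1}{4187} \approx 0.00023883$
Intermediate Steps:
$K{\left(O \right)} = 2 O^{2}$ ($K{\left(O \right)} = O 2 O = 2 O^{2}$)
$\frac{K{\left(-3 + M{\left(-1 \right)} \left(-4\right) \right)}}{8374} = \frac{2 \left(-3 - -4\right)^{2}}{8374} = 2 \left(-3 + 4\right)^{2} \cdot \frac{1}{8374} = 2 \cdot 1^{2} \cdot \frac{1}{8374} = 2 \cdot 1 \cdot \frac{1}{8374} = 2 \cdot \frac{1}{8374} = \frac{1}{4187}$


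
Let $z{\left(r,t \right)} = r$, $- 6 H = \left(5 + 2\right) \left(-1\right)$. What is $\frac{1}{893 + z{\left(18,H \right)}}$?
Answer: $\frac{1}{911} \approx 0.0010977$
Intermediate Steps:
$H = \frac{7}{6}$ ($H = - \frac{\left(5 + 2\right) \left(-1\right)}{6} = - \frac{7 \left(-1\right)}{6} = \left(- \frac{1}{6}\right) \left(-7\right) = \frac{7}{6} \approx 1.1667$)
$\frac{1}{893 + z{\left(18,H \right)}} = \frac{1}{893 + 18} = \frac{1}{911}$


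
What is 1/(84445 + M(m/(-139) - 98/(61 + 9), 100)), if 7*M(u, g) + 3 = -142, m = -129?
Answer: 7/590970 ≈ 1.1845e-5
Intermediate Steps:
M(u, g) = -145/7 (M(u, g) = -3/7 + (1/7)*(-142) = -3/7 - 142/7 = -145/7)
1/(84445 + M(m/(-139) - 98/(61 + 9), 100)) = 1/(84445 - 145/7) = 1/(590970/7) = 7/590970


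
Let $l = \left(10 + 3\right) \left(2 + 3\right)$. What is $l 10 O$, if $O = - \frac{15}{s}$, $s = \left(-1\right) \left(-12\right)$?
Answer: $- \frac{1625}{2} \approx -812.5$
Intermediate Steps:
$s = 12$
$l = 65$ ($l = 13 \cdot 5 = 65$)
$O = - \frac{5}{4}$ ($O = - \frac{15}{12} = \left(-15\right) \frac{1}{12} = - \frac{5}{4} \approx -1.25$)
$l 10 O = 65 \cdot 10 \left(- \frac{5}{4}\right) = 650 \left(- \frac{5}{4}\right) = - \frac{1625}{2}$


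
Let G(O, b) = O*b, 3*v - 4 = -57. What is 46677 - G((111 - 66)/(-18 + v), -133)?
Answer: 4976484/107 ≈ 46509.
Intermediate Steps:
v = -53/3 (v = 4/3 + (1/3)*(-57) = 4/3 - 19 = -53/3 ≈ -17.667)
46677 - G((111 - 66)/(-18 + v), -133) = 46677 - (111 - 66)/(-18 - 53/3)*(-133) = 46677 - 45/(-107/3)*(-133) = 46677 - 45*(-3/107)*(-133) = 46677 - (-135)*(-133)/107 = 46677 - 1*17955/107 = 46677 - 17955/107 = 4976484/107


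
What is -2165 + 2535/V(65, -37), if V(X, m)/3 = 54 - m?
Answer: -15090/7 ≈ -2155.7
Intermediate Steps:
V(X, m) = 162 - 3*m (V(X, m) = 3*(54 - m) = 162 - 3*m)
-2165 + 2535/V(65, -37) = -2165 + 2535/(162 - 3*(-37)) = -2165 + 2535/(162 + 111) = -2165 + 2535/273 = -2165 + 2535*(1/273) = -2165 + 65/7 = -15090/7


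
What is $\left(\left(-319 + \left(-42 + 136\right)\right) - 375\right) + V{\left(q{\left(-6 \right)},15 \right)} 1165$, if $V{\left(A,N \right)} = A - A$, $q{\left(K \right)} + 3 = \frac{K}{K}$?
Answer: $-600$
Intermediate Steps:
$q{\left(K \right)} = -2$ ($q{\left(K \right)} = -3 + \frac{K}{K} = -3 + 1 = -2$)
$V{\left(A,N \right)} = 0$
$\left(\left(-319 + \left(-42 + 136\right)\right) - 375\right) + V{\left(q{\left(-6 \right)},15 \right)} 1165 = \left(\left(-319 + \left(-42 + 136\right)\right) - 375\right) + 0 \cdot 1165 = \left(\left(-319 + 94\right) - 375\right) + 0 = \left(-225 - 375\right) + 0 = -600 + 0 = -600$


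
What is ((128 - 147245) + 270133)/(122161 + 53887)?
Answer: 15377/22006 ≈ 0.69876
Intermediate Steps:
((128 - 147245) + 270133)/(122161 + 53887) = (-147117 + 270133)/176048 = 123016*(1/176048) = 15377/22006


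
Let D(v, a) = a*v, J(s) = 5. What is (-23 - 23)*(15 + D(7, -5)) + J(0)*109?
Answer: 1465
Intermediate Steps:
(-23 - 23)*(15 + D(7, -5)) + J(0)*109 = (-23 - 23)*(15 - 5*7) + 5*109 = -46*(15 - 35) + 545 = -46*(-20) + 545 = 920 + 545 = 1465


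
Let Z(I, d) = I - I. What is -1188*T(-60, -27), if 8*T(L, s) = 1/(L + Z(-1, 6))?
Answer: 99/40 ≈ 2.4750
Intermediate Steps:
Z(I, d) = 0
T(L, s) = 1/(8*L) (T(L, s) = 1/(8*(L + 0)) = 1/(8*L))
-1188*T(-60, -27) = -297/(2*(-60)) = -297*(-1)/(2*60) = -1188*(-1/480) = 99/40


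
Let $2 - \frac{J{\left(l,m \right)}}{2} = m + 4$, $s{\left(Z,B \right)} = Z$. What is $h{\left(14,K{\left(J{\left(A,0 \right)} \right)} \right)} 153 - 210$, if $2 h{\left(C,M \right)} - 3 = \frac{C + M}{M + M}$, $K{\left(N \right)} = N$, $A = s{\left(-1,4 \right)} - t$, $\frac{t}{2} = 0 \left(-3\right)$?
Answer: $- \frac{609}{8} \approx -76.125$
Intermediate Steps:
$t = 0$ ($t = 2 \cdot 0 \left(-3\right) = 2 \cdot 0 = 0$)
$A = -1$ ($A = -1 - 0 = -1 + 0 = -1$)
$J{\left(l,m \right)} = -4 - 2 m$ ($J{\left(l,m \right)} = 4 - 2 \left(m + 4\right) = 4 - 2 \left(4 + m\right) = 4 - \left(8 + 2 m\right) = -4 - 2 m$)
$h{\left(C,M \right)} = \frac{3}{2} + \frac{C + M}{4 M}$ ($h{\left(C,M \right)} = \frac{3}{2} + \frac{\left(C + M\right) \frac{1}{M + M}}{2} = \frac{3}{2} + \frac{\left(C + M\right) \frac{1}{2 M}}{2} = \frac{3}{2} + \frac{\frac{1}{2} \frac{1}{M} \left(C + M\right)}{2} = \frac{3}{2} + \frac{C + M}{4 M}$)
$h{\left(14,K{\left(J{\left(A,0 \right)} \right)} \right)} 153 - 210 = \frac{14 + 7 \left(-4 - 0\right)}{4 \left(-4 - 0\right)} 153 - 210 = \frac{14 + 7 \left(-4 + 0\right)}{4 \left(-4 + 0\right)} 153 - 210 = \frac{14 + 7 \left(-4\right)}{4 \left(-4\right)} 153 - 210 = \frac{1}{4} \left(- \frac{1}{4}\right) \left(14 - 28\right) 153 - 210 = \frac{1}{4} \left(- \frac{1}{4}\right) \left(-14\right) 153 - 210 = \frac{7}{8} \cdot 153 - 210 = \frac{1071}{8} - 210 = - \frac{609}{8}$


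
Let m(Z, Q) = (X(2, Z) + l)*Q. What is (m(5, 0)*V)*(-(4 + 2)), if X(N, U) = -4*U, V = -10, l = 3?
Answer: 0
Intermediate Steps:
m(Z, Q) = Q*(3 - 4*Z) (m(Z, Q) = (-4*Z + 3)*Q = (3 - 4*Z)*Q = Q*(3 - 4*Z))
(m(5, 0)*V)*(-(4 + 2)) = ((0*(3 - 4*5))*(-10))*(-(4 + 2)) = ((0*(3 - 20))*(-10))*(-1*6) = ((0*(-17))*(-10))*(-6) = (0*(-10))*(-6) = 0*(-6) = 0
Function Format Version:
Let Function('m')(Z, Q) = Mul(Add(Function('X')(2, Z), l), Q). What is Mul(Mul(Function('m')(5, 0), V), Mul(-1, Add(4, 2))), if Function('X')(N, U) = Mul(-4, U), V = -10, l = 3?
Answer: 0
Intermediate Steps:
Function('m')(Z, Q) = Mul(Q, Add(3, Mul(-4, Z))) (Function('m')(Z, Q) = Mul(Add(Mul(-4, Z), 3), Q) = Mul(Add(3, Mul(-4, Z)), Q) = Mul(Q, Add(3, Mul(-4, Z))))
Mul(Mul(Function('m')(5, 0), V), Mul(-1, Add(4, 2))) = Mul(Mul(Mul(0, Add(3, Mul(-4, 5))), -10), Mul(-1, Add(4, 2))) = Mul(Mul(Mul(0, Add(3, -20)), -10), Mul(-1, 6)) = Mul(Mul(Mul(0, -17), -10), -6) = Mul(Mul(0, -10), -6) = Mul(0, -6) = 0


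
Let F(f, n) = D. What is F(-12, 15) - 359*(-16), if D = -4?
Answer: 5740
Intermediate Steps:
F(f, n) = -4
F(-12, 15) - 359*(-16) = -4 - 359*(-16) = -4 + 5744 = 5740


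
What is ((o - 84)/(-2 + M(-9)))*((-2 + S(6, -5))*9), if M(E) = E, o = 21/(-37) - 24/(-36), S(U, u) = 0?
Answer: -55878/407 ≈ -137.29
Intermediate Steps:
o = 11/111 (o = 21*(-1/37) - 24*(-1/36) = -21/37 + ⅔ = 11/111 ≈ 0.099099)
((o - 84)/(-2 + M(-9)))*((-2 + S(6, -5))*9) = ((11/111 - 84)/(-2 - 9))*((-2 + 0)*9) = (-9313/111/(-11))*(-2*9) = -9313/111*(-1/11)*(-18) = (9313/1221)*(-18) = -55878/407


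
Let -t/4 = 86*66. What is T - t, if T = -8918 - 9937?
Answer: 3849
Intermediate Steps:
T = -18855
t = -22704 (t = -344*66 = -4*5676 = -22704)
T - t = -18855 - 1*(-22704) = -18855 + 22704 = 3849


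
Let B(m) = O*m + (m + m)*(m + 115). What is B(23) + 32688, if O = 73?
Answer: 40715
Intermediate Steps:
B(m) = 73*m + 2*m*(115 + m) (B(m) = 73*m + (m + m)*(m + 115) = 73*m + (2*m)*(115 + m) = 73*m + 2*m*(115 + m))
B(23) + 32688 = 23*(303 + 2*23) + 32688 = 23*(303 + 46) + 32688 = 23*349 + 32688 = 8027 + 32688 = 40715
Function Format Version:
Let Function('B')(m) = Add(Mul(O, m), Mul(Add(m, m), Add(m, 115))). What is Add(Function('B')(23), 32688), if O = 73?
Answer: 40715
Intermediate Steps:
Function('B')(m) = Add(Mul(73, m), Mul(2, m, Add(115, m))) (Function('B')(m) = Add(Mul(73, m), Mul(Add(m, m), Add(m, 115))) = Add(Mul(73, m), Mul(Mul(2, m), Add(115, m))) = Add(Mul(73, m), Mul(2, m, Add(115, m))))
Add(Function('B')(23), 32688) = Add(Mul(23, Add(303, Mul(2, 23))), 32688) = Add(Mul(23, Add(303, 46)), 32688) = Add(Mul(23, 349), 32688) = Add(8027, 32688) = 40715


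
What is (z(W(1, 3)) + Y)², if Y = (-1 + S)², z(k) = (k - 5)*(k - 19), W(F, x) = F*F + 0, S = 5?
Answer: 7744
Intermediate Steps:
W(F, x) = F² (W(F, x) = F² + 0 = F²)
z(k) = (-19 + k)*(-5 + k) (z(k) = (-5 + k)*(-19 + k) = (-19 + k)*(-5 + k))
Y = 16 (Y = (-1 + 5)² = 4² = 16)
(z(W(1, 3)) + Y)² = ((95 + (1²)² - 24*1²) + 16)² = ((95 + 1² - 24*1) + 16)² = ((95 + 1 - 24) + 16)² = (72 + 16)² = 88² = 7744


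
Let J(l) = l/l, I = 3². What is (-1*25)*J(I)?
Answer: -25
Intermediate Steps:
I = 9
J(l) = 1
(-1*25)*J(I) = -1*25*1 = -25*1 = -25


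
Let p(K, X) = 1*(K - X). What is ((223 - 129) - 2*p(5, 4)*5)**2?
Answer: 7056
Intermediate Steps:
p(K, X) = K - X
((223 - 129) - 2*p(5, 4)*5)**2 = ((223 - 129) - 2*(5 - 1*4)*5)**2 = (94 - 2*(5 - 4)*5)**2 = (94 - 2*1*5)**2 = (94 - 2*5)**2 = (94 - 10)**2 = 84**2 = 7056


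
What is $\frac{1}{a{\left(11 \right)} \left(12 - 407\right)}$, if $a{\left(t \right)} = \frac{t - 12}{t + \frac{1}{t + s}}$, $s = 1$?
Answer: $\frac{133}{4740} \approx 0.028059$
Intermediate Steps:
$a{\left(t \right)} = \frac{-12 + t}{t + \frac{1}{1 + t}}$ ($a{\left(t \right)} = \frac{t - 12}{t + \frac{1}{t + 1}} = \frac{-12 + t}{t + \frac{1}{1 + t}}$)
$\frac{1}{a{\left(11 \right)} \left(12 - 407\right)} = \frac{1}{\frac{-12 + 11^{2} - 121}{1 + 11 + 11^{2}} \left(12 - 407\right)} = \frac{1}{\frac{-12 + 121 - 121}{1 + 11 + 121} \left(-395\right)} = \frac{1}{\frac{1}{133} \left(-12\right) \left(-395\right)} = \frac{1}{\left(- \frac{12}{133}\right) \left(-395\right)} = \frac{1}{\frac{4740}{133}} = \frac{133}{4740}$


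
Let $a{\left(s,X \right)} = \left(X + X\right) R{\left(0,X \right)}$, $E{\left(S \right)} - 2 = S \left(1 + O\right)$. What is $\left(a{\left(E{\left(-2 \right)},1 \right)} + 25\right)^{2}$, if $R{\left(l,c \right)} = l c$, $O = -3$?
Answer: $625$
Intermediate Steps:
$R{\left(l,c \right)} = c l$
$E{\left(S \right)} = 2 - 2 S$ ($E{\left(S \right)} = 2 + S \left(1 - 3\right) = 2 + S \left(-2\right) = 2 - 2 S$)
$a{\left(s,X \right)} = 0$ ($a{\left(s,X \right)} = \left(X + X\right) X 0 = 2 X 0 = 0$)
$\left(a{\left(E{\left(-2 \right)},1 \right)} + 25\right)^{2} = \left(0 + 25\right)^{2} = 25^{2} = 625$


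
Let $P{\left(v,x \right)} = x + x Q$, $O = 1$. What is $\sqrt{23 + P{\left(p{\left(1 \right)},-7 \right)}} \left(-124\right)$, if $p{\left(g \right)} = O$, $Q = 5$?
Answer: $- 124 i \sqrt{19} \approx - 540.5 i$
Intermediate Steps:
$p{\left(g \right)} = 1$
$P{\left(v,x \right)} = 6 x$ ($P{\left(v,x \right)} = x + x 5 = x + 5 x = 6 x$)
$\sqrt{23 + P{\left(p{\left(1 \right)},-7 \right)}} \left(-124\right) = \sqrt{23 + 6 \left(-7\right)} \left(-124\right) = \sqrt{23 - 42} \left(-124\right) = \sqrt{-19} \left(-124\right) = i \sqrt{19} \left(-124\right) = - 124 i \sqrt{19}$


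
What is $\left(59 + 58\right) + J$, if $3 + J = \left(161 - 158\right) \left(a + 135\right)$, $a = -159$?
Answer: $42$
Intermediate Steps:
$J = -75$ ($J = -3 + \left(161 - 158\right) \left(-159 + 135\right) = -3 + 3 \left(-24\right) = -3 - 72 = -75$)
$\left(59 + 58\right) + J = \left(59 + 58\right) - 75 = 117 - 75 = 42$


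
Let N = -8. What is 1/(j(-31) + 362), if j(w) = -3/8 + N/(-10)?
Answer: 40/14497 ≈ 0.0027592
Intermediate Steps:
j(w) = 17/40 (j(w) = -3/8 - 8/(-10) = -3*⅛ - 8*(-⅒) = -3/8 + ⅘ = 17/40)
1/(j(-31) + 362) = 1/(17/40 + 362) = 1/(14497/40) = 40/14497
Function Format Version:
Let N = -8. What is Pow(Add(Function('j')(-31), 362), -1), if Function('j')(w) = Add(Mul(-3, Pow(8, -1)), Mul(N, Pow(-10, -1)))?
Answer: Rational(40, 14497) ≈ 0.0027592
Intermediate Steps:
Function('j')(w) = Rational(17, 40) (Function('j')(w) = Add(Mul(-3, Pow(8, -1)), Mul(-8, Pow(-10, -1))) = Add(Mul(-3, Rational(1, 8)), Mul(-8, Rational(-1, 10))) = Add(Rational(-3, 8), Rational(4, 5)) = Rational(17, 40))
Pow(Add(Function('j')(-31), 362), -1) = Pow(Add(Rational(17, 40), 362), -1) = Pow(Rational(14497, 40), -1) = Rational(40, 14497)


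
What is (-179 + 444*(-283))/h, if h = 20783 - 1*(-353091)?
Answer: -125831/373874 ≈ -0.33656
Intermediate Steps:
h = 373874 (h = 20783 + 353091 = 373874)
(-179 + 444*(-283))/h = (-179 + 444*(-283))/373874 = (-179 - 125652)*(1/373874) = -125831*1/373874 = -125831/373874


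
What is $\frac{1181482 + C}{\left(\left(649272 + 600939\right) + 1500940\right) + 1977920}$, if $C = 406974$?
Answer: $\frac{1588456}{4729071} \approx 0.33589$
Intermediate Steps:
$\frac{1181482 + C}{\left(\left(649272 + 600939\right) + 1500940\right) + 1977920} = \frac{1181482 + 406974}{\left(\left(649272 + 600939\right) + 1500940\right) + 1977920} = \frac{1588456}{\left(1250211 + 1500940\right) + 1977920} = \frac{1588456}{2751151 + 1977920} = \frac{1588456}{4729071}$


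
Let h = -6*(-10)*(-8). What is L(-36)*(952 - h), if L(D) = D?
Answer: -51552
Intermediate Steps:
h = -480 (h = 60*(-8) = -480)
L(-36)*(952 - h) = -36*(952 - 1*(-480)) = -36*(952 + 480) = -36*1432 = -51552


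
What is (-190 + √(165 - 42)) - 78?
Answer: -268 + √123 ≈ -256.91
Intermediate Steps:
(-190 + √(165 - 42)) - 78 = (-190 + √123) - 78 = -268 + √123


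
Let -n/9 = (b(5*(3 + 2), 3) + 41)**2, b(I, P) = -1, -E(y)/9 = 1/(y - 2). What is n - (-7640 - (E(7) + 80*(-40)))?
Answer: -49809/5 ≈ -9961.8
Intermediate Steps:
E(y) = -9/(-2 + y) (E(y) = -9/(y - 2) = -9/(-2 + y))
n = -14400 (n = -9*(-1 + 41)**2 = -9*40**2 = -9*1600 = -14400)
n - (-7640 - (E(7) + 80*(-40))) = -14400 - (-7640 - (-9/(-2 + 7) + 80*(-40))) = -14400 - (-7640 - (-9/5 - 3200)) = -14400 - (-7640 - 1*(-16009/5)) = -14400 - (-7640 + 16009/5) = -14400 - 1*(-22191/5) = -14400 + 22191/5 = -49809/5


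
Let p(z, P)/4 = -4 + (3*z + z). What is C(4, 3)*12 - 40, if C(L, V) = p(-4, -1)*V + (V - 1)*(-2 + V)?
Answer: -2896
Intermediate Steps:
p(z, P) = -16 + 16*z (p(z, P) = 4*(-4 + (3*z + z)) = 4*(-4 + 4*z) = -16 + 16*z)
C(L, V) = -80*V + (-1 + V)*(-2 + V) (C(L, V) = (-16 + 16*(-4))*V + (V - 1)*(-2 + V) = (-16 - 64)*V + (-1 + V)*(-2 + V) = -80*V + (-1 + V)*(-2 + V))
C(4, 3)*12 - 40 = (2 + 3² - 83*3)*12 - 40 = (2 + 9 - 249)*12 - 40 = -238*12 - 40 = -2856 - 40 = -2896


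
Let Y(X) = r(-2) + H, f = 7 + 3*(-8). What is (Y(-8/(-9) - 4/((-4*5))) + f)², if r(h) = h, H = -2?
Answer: 441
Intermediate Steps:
f = -17 (f = 7 - 24 = -17)
Y(X) = -4 (Y(X) = -2 - 2 = -4)
(Y(-8/(-9) - 4/((-4*5))) + f)² = (-4 - 17)² = (-21)² = 441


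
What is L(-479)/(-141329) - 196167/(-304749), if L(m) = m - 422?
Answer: 9332888264/14356623807 ≈ 0.65007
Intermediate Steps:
L(m) = -422 + m
L(-479)/(-141329) - 196167/(-304749) = (-422 - 479)/(-141329) - 196167/(-304749) = -901*(-1/141329) - 196167*(-1/304749) = 901/141329 + 65389/101583 = 9332888264/14356623807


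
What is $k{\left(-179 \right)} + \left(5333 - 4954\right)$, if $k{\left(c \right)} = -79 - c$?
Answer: $479$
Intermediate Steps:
$k{\left(-179 \right)} + \left(5333 - 4954\right) = \left(-79 - -179\right) + \left(5333 - 4954\right) = \left(-79 + 179\right) + \left(5333 - 4954\right) = 100 + 379 = 479$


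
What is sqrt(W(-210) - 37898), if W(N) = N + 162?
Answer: I*sqrt(37946) ≈ 194.8*I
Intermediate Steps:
W(N) = 162 + N
sqrt(W(-210) - 37898) = sqrt((162 - 210) - 37898) = sqrt(-48 - 37898) = sqrt(-37946) = I*sqrt(37946)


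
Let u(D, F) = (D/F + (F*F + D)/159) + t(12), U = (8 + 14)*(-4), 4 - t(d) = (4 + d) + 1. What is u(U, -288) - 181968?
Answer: -346224893/1908 ≈ -1.8146e+5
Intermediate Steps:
t(d) = -1 - d (t(d) = 4 - ((4 + d) + 1) = 4 - (5 + d) = 4 + (-5 - d) = -1 - d)
U = -88 (U = 22*(-4) = -88)
u(D, F) = -13 + D/159 + F²/159 + D/F (u(D, F) = (D/F + (F*F + D)/159) + (-1 - 1*12) = (D/F + (F² + D)*(1/159)) + (-1 - 12) = (D/F + (D + F²)*(1/159)) - 13 = (D/F + (D/159 + F²/159)) - 13 = (D/159 + F²/159 + D/F) - 13 = -13 + D/159 + F²/159 + D/F)
u(U, -288) - 181968 = (-88 + (1/159)*(-288)*(-2067 - 88 + (-288)²))/(-288) - 181968 = -(-88 + (1/159)*(-288)*(-2067 - 88 + 82944))/288 - 181968 = -(-88 + (1/159)*(-288)*80789)/288 - 181968 = -(-88 - 7755744/53)/288 - 181968 = -1/288*(-7760408/53) - 181968 = 970051/1908 - 181968 = -346224893/1908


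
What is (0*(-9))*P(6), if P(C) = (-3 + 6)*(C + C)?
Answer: 0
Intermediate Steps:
P(C) = 6*C (P(C) = 3*(2*C) = 6*C)
(0*(-9))*P(6) = (0*(-9))*(6*6) = 0*36 = 0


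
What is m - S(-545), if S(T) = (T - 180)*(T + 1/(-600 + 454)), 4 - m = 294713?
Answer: -100716489/146 ≈ -6.8984e+5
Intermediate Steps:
m = -294709 (m = 4 - 1*294713 = 4 - 294713 = -294709)
S(T) = (-180 + T)*(-1/146 + T) (S(T) = (-180 + T)*(T + 1/(-146)) = (-180 + T)*(T - 1/146) = (-180 + T)*(-1/146 + T))
m - S(-545) = -294709 - (90/73 + (-545)² - 26281/146*(-545)) = -294709 - (90/73 + 297025 + 14323145/146) = -294709 - 1*57688975/146 = -294709 - 57688975/146 = -100716489/146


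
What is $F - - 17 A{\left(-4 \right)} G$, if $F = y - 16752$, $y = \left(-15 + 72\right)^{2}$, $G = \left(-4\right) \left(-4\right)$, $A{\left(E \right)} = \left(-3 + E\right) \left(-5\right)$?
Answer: $-3983$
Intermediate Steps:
$A{\left(E \right)} = 15 - 5 E$
$G = 16$
$y = 3249$ ($y = 57^{2} = 3249$)
$F = -13503$ ($F = 3249 - 16752 = -13503$)
$F - - 17 A{\left(-4 \right)} G = -13503 - - 17 \left(15 - -20\right) 16 = -13503 - - 17 \left(15 + 20\right) 16 = -13503 - \left(-17\right) 35 \cdot 16 = -13503 - \left(-595\right) 16 = -13503 - -9520 = -13503 + 9520 = -3983$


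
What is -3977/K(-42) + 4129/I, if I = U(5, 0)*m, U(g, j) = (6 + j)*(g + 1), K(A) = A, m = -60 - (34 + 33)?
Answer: 3001571/32004 ≈ 93.787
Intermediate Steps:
m = -127 (m = -60 - 1*67 = -60 - 67 = -127)
U(g, j) = (1 + g)*(6 + j) (U(g, j) = (6 + j)*(1 + g) = (1 + g)*(6 + j))
I = -4572 (I = (6 + 0 + 6*5 + 5*0)*(-127) = (6 + 0 + 30 + 0)*(-127) = 36*(-127) = -4572)
-3977/K(-42) + 4129/I = -3977/(-42) + 4129/(-4572) = -3977*(-1/42) + 4129*(-1/4572) = 3977/42 - 4129/4572 = 3001571/32004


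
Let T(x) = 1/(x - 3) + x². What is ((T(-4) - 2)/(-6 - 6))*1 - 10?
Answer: -937/84 ≈ -11.155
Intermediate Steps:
T(x) = x² + 1/(-3 + x) (T(x) = 1/(-3 + x) + x² = x² + 1/(-3 + x))
((T(-4) - 2)/(-6 - 6))*1 - 10 = (((1 + (-4)³ - 3*(-4)²)/(-3 - 4) - 2)/(-6 - 6))*1 - 10 = (((1 - 64 - 3*16)/(-7) - 2)/(-12))*1 - 10 = ((-(1 - 64 - 48)/7 - 2)*(-1/12))*1 - 10 = ((-⅐*(-111) - 2)*(-1/12))*1 - 10 = ((111/7 - 2)*(-1/12))*1 - 10 = ((97/7)*(-1/12))*1 - 10 = -97/84*1 - 10 = -97/84 - 10 = -937/84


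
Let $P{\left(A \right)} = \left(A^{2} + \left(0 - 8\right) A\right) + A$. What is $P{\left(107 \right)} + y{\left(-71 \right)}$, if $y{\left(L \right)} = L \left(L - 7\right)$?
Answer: $16238$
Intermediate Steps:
$P{\left(A \right)} = A^{2} - 7 A$ ($P{\left(A \right)} = \left(A^{2} + \left(0 - 8\right) A\right) + A = \left(A^{2} - 8 A\right) + A = A^{2} - 7 A$)
$y{\left(L \right)} = L \left(-7 + L\right)$
$P{\left(107 \right)} + y{\left(-71 \right)} = 107 \left(-7 + 107\right) - 71 \left(-7 - 71\right) = 107 \cdot 100 - -5538 = 10700 + 5538 = 16238$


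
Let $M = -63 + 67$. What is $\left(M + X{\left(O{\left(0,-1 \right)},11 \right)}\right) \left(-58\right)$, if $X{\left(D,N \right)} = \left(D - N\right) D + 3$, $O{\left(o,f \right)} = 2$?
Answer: $638$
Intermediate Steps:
$M = 4$
$X{\left(D,N \right)} = 3 + D \left(D - N\right)$ ($X{\left(D,N \right)} = D \left(D - N\right) + 3 = 3 + D \left(D - N\right)$)
$\left(M + X{\left(O{\left(0,-1 \right)},11 \right)}\right) \left(-58\right) = \left(4 + \left(3 + 2^{2} - 2 \cdot 11\right)\right) \left(-58\right) = \left(4 + \left(3 + 4 - 22\right)\right) \left(-58\right) = \left(4 - 15\right) \left(-58\right) = \left(-11\right) \left(-58\right) = 638$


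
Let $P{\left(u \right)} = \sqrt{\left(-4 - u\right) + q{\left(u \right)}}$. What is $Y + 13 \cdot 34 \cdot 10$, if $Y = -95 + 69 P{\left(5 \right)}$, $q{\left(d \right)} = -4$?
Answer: $4325 + 69 i \sqrt{13} \approx 4325.0 + 248.78 i$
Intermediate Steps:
$P{\left(u \right)} = \sqrt{-8 - u}$ ($P{\left(u \right)} = \sqrt{\left(-4 - u\right) - 4} = \sqrt{-8 - u}$)
$Y = -95 + 69 i \sqrt{13}$ ($Y = -95 + 69 \sqrt{-8 - 5} = -95 + 69 \sqrt{-13} = -95 + 69 i \sqrt{13} \approx -95.0 + 248.78 i$)
$Y + 13 \cdot 34 \cdot 10 = \left(-95 + 69 i \sqrt{13}\right) + 13 \cdot 34 \cdot 10 = \left(-95 + 69 i \sqrt{13}\right) + 442 \cdot 10 = \left(-95 + 69 i \sqrt{13}\right) + 4420 = 4325 + 69 i \sqrt{13}$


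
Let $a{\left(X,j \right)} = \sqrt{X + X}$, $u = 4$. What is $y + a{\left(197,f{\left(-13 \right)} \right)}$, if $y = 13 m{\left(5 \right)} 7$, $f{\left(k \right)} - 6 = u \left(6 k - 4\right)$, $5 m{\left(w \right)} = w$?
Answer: $91 + \sqrt{394} \approx 110.85$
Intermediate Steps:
$m{\left(w \right)} = \frac{w}{5}$
$f{\left(k \right)} = -10 + 24 k$ ($f{\left(k \right)} = 6 + 4 \left(6 k - 4\right) = 6 + 4 \left(-4 + 6 k\right) = 6 + \left(-16 + 24 k\right) = -10 + 24 k$)
$y = 91$ ($y = 13 \cdot \frac{1}{5} \cdot 5 \cdot 7 = 13 \cdot 1 \cdot 7 = 13 \cdot 7 = 91$)
$a{\left(X,j \right)} = \sqrt{2} \sqrt{X}$ ($a{\left(X,j \right)} = \sqrt{2 X} = \sqrt{2} \sqrt{X}$)
$y + a{\left(197,f{\left(-13 \right)} \right)} = 91 + \sqrt{2} \sqrt{197} = 91 + \sqrt{394}$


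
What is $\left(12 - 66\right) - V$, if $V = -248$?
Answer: $194$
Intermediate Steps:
$\left(12 - 66\right) - V = \left(12 - 66\right) - -248 = \left(12 - 66\right) + 248 = -54 + 248 = 194$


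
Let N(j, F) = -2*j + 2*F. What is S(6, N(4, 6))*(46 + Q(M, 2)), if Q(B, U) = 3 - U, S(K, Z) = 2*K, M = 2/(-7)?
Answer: 564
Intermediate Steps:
M = -2/7 (M = 2*(-1/7) = -2/7 ≈ -0.28571)
S(6, N(4, 6))*(46 + Q(M, 2)) = (2*6)*(46 + (3 - 1*2)) = 12*(46 + (3 - 2)) = 12*(46 + 1) = 12*47 = 564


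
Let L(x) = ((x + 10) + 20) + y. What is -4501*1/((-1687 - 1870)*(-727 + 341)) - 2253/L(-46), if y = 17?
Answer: -3093378007/1373002 ≈ -2253.0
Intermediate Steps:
L(x) = 47 + x (L(x) = ((x + 10) + 20) + 17 = ((10 + x) + 20) + 17 = (30 + x) + 17 = 47 + x)
-4501*1/((-1687 - 1870)*(-727 + 341)) - 2253/L(-46) = -4501*1/((-1687 - 1870)*(-727 + 341)) - 2253/(47 - 46) = -4501/((-386*(-3557))) - 2253/1 = -4501/1373002 - 2253*1 = -4501*1/1373002 - 2253 = -4501/1373002 - 2253 = -3093378007/1373002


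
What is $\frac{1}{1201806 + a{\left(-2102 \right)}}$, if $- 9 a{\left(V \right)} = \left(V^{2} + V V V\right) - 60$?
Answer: $\frac{9}{9293883118} \approx 9.6838 \cdot 10^{-10}$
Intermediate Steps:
$a{\left(V \right)} = \frac{20}{3} - \frac{V^{2}}{9} - \frac{V^{3}}{9}$ ($a{\left(V \right)} = - \frac{\left(V^{2} + V V V\right) - 60}{9} = - \frac{\left(V^{2} + V^{2} V\right) - 60}{9} = - \frac{\left(V^{2} + V^{3}\right) - 60}{9} = - \frac{-60 + V^{2} + V^{3}}{9} = \frac{20}{3} - \frac{V^{2}}{9} - \frac{V^{3}}{9}$)
$\frac{1}{1201806 + a{\left(-2102 \right)}} = \frac{1}{1201806 - \left(- \frac{20}{3} - \frac{9287485208}{9} + \frac{4418404}{9}\right)} = \frac{1}{1201806 - - \frac{9283066864}{9}} = \frac{1}{1201806 + \left(\frac{20}{3} - \frac{4418404}{9} + \frac{9287485208}{9}\right)} = \frac{1}{1201806 + \frac{9283066864}{9}} = \frac{1}{\frac{9293883118}{9}} = \frac{9}{9293883118}$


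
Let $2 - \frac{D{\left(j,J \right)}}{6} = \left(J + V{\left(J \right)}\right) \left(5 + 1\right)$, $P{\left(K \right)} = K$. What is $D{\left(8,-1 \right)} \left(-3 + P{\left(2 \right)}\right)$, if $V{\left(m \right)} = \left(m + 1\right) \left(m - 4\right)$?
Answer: $-48$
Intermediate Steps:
$V{\left(m \right)} = \left(1 + m\right) \left(-4 + m\right)$
$D{\left(j,J \right)} = 156 - 36 J^{2} + 72 J$ ($D{\left(j,J \right)} = 12 - 6 \left(J - \left(4 - J^{2} + 3 J\right)\right) \left(5 + 1\right) = 12 - 6 \left(-4 + J^{2} - 2 J\right) 6 = 12 - 6 \left(-24 - 12 J + 6 J^{2}\right) = 12 + \left(144 - 36 J^{2} + 72 J\right) = 156 - 36 J^{2} + 72 J$)
$D{\left(8,-1 \right)} \left(-3 + P{\left(2 \right)}\right) = \left(156 - 36 \left(-1\right)^{2} + 72 \left(-1\right)\right) \left(-3 + 2\right) = \left(156 - 36 - 72\right) \left(-1\right) = 48 \left(-1\right) = -48$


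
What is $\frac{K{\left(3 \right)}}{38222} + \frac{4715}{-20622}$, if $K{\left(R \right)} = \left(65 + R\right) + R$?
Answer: $- \frac{44688142}{197053521} \approx -0.22678$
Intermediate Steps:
$K{\left(R \right)} = 65 + 2 R$
$\frac{K{\left(3 \right)}}{38222} + \frac{4715}{-20622} = \frac{65 + 2 \cdot 3}{38222} + \frac{4715}{-20622} = \left(65 + 6\right) \frac{1}{38222} + 4715 \left(- \frac{1}{20622}\right) = 71 \cdot \frac{1}{38222} - \frac{4715}{20622} = \frac{71}{38222} - \frac{4715}{20622} = - \frac{44688142}{197053521}$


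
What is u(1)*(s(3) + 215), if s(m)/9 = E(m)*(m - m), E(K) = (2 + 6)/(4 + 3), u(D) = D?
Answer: 215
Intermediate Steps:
E(K) = 8/7
s(m) = 0 (s(m) = 9*(8*(m - m)/7) = 9*((8/7)*0) = 9*0 = 0)
u(1)*(s(3) + 215) = 1*(0 + 215) = 1*215 = 215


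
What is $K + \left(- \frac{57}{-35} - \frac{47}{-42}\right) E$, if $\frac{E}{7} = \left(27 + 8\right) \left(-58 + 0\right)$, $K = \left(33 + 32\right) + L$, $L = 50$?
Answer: $- \frac{116786}{3} \approx -38929.0$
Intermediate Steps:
$K = 115$ ($K = \left(33 + 32\right) + 50 = 65 + 50 = 115$)
$E = -14210$ ($E = 7 \left(27 + 8\right) \left(-58 + 0\right) = 7 \cdot 35 \left(-58\right) = 7 \left(-2030\right) = -14210$)
$K + \left(- \frac{57}{-35} - \frac{47}{-42}\right) E = 115 + \left(- \frac{57}{-35} - \frac{47}{-42}\right) \left(-14210\right) = 115 + \left(\left(-57\right) \left(- \frac{1}{35}\right) - - \frac{47}{42}\right) \left(-14210\right) = 115 + \left(\frac{57}{35} + \frac{47}{42}\right) \left(-14210\right) = 115 + \frac{577}{210} \left(-14210\right) = 115 - \frac{117131}{3} = - \frac{116786}{3}$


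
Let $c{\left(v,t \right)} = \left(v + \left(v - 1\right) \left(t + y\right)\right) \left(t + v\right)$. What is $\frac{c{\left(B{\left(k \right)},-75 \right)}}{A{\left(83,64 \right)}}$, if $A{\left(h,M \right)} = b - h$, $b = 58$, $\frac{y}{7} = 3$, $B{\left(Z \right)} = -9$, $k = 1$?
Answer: $\frac{44604}{25} \approx 1784.2$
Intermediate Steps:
$y = 21$ ($y = 7 \cdot 3 = 21$)
$A{\left(h,M \right)} = 58 - h$
$c{\left(v,t \right)} = \left(t + v\right) \left(v + \left(-1 + v\right) \left(21 + t\right)\right)$ ($c{\left(v,t \right)} = \left(v + \left(v - 1\right) \left(t + 21\right)\right) \left(t + v\right) = \left(v + \left(-1 + v\right) \left(21 + t\right)\right) \left(t + v\right) = \left(t + v\right) \left(v + \left(-1 + v\right) \left(21 + t\right)\right)$)
$\frac{c{\left(B{\left(k \right)},-75 \right)}}{A{\left(83,64 \right)}} = \frac{- \left(-75\right)^{2} - -1575 - -189 + 22 \left(-9\right)^{2} - 75 \left(-9\right)^{2} - 9 \left(-75\right)^{2} + 21 \left(-75\right) \left(-9\right)}{58 - 83} = \frac{\left(-1\right) 5625 + 1575 + 189 + 22 \cdot 81 - 6075 - 50625 + 14175}{58 - 83} = \frac{-5625 + 1575 + 189 + 1782 - 6075 - 50625 + 14175}{-25} = \left(-44604\right) \left(- \frac{1}{25}\right) = \frac{44604}{25}$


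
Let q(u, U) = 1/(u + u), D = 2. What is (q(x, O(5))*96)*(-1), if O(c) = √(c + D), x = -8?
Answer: 6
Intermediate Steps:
O(c) = √(2 + c) (O(c) = √(c + 2) = √(2 + c))
q(u, U) = 1/(2*u)
(q(x, O(5))*96)*(-1) = (((½)/(-8))*96)*(-1) = (((½)*(-⅛))*96)*(-1) = -1/16*96*(-1) = -6*(-1) = 6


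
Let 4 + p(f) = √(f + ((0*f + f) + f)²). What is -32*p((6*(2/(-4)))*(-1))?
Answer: 128 - 32*√39 ≈ -71.840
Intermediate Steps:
p(f) = -4 + √(f + 4*f²) (p(f) = -4 + √(f + ((0*f + f) + f)²) = -4 + √(f + ((0 + f) + f)²) = -4 + √(f + (f + f)²) = -4 + √(f + (2*f)²) = -4 + √(f + 4*f²))
-32*p((6*(2/(-4)))*(-1)) = -32*(-4 + √(((6*(2/(-4)))*(-1))*(1 + 4*((6*(2/(-4)))*(-1))))) = -32*(-4 + √(((6*(2*(-¼)))*(-1))*(1 + 4*((6*(2*(-¼)))*(-1))))) = -32*(-4 + √(((6*(-½))*(-1))*(1 + 4*((6*(-½))*(-1))))) = -32*(-4 + √((-3*(-1))*(1 + 4*(-3*(-1))))) = -32*(-4 + √(3*(1 + 4*3))) = -32*(-4 + √(3*(1 + 12))) = -32*(-4 + √(3*13)) = -32*(-4 + √39) = 128 - 32*√39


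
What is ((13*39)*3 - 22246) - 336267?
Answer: -356992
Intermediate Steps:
((13*39)*3 - 22246) - 336267 = (507*3 - 22246) - 336267 = (1521 - 22246) - 336267 = -20725 - 336267 = -356992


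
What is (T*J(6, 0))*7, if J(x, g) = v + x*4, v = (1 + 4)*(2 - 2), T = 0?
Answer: 0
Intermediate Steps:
v = 0 (v = 5*0 = 0)
J(x, g) = 4*x (J(x, g) = 0 + x*4 = 0 + 4*x = 4*x)
(T*J(6, 0))*7 = (0*(4*6))*7 = (0*24)*7 = 0*7 = 0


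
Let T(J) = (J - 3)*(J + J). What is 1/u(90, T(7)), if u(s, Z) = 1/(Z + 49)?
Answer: 105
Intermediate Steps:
T(J) = 2*J*(-3 + J) (T(J) = (-3 + J)*(2*J) = 2*J*(-3 + J))
u(s, Z) = 1/(49 + Z)
1/u(90, T(7)) = 1/(1/(49 + 2*7*(-3 + 7))) = 1/(1/(49 + 2*7*4)) = 1/(1/(49 + 56)) = 1/(1/105) = 105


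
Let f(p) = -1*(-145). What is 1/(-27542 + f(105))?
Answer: -1/27397 ≈ -3.6500e-5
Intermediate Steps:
f(p) = 145
1/(-27542 + f(105)) = 1/(-27542 + 145) = 1/(-27397) = -1/27397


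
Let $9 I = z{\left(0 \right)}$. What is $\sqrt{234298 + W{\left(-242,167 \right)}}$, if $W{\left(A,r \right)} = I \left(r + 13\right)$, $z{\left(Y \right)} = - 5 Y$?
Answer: $\sqrt{234298} \approx 484.04$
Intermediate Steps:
$I = 0$ ($I = \frac{\left(-5\right) 0}{9} = \frac{1}{9} \cdot 0 = 0$)
$W{\left(A,r \right)} = 0$ ($W{\left(A,r \right)} = 0 \left(r + 13\right) = 0 \left(13 + r\right) = 0$)
$\sqrt{234298 + W{\left(-242,167 \right)}} = \sqrt{234298 + 0} = \sqrt{234298}$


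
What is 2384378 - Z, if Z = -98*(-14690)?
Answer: 944758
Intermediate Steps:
Z = 1439620
2384378 - Z = 2384378 - 1*1439620 = 2384378 - 1439620 = 944758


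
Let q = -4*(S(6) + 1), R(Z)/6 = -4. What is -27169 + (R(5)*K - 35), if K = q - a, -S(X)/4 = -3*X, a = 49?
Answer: -19020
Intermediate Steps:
S(X) = 12*X (S(X) = -(-12)*X = 12*X)
R(Z) = -24 (R(Z) = 6*(-4) = -24)
q = -292 (q = -4*(12*6 + 1) = -4*(72 + 1) = -4*73 = -292)
K = -341 (K = -292 - 1*49 = -292 - 49 = -341)
-27169 + (R(5)*K - 35) = -27169 + (-24*(-341) - 35) = -27169 + (8184 - 35) = -27169 + 8149 = -19020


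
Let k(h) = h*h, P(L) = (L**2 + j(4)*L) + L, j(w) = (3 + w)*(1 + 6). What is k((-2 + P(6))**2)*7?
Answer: 87113187952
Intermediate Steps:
j(w) = 21 + 7*w (j(w) = (3 + w)*7 = 21 + 7*w)
P(L) = L**2 + 50*L (P(L) = (L**2 + (21 + 7*4)*L) + L = (L**2 + (21 + 28)*L) + L = (L**2 + 49*L) + L = L**2 + 50*L)
k(h) = h**2
k((-2 + P(6))**2)*7 = ((-2 + 6*(50 + 6))**2)**2*7 = ((-2 + 6*56)**2)**2*7 = ((-2 + 336)**2)**2*7 = (334**2)**2*7 = 111556**2*7 = 12444741136*7 = 87113187952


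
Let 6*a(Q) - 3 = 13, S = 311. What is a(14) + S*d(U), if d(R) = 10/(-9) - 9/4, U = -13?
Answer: -37535/36 ≈ -1042.6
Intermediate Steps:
d(R) = -121/36 (d(R) = 10*(-⅑) - 9*¼ = -10/9 - 9/4 = -121/36)
a(Q) = 8/3 (a(Q) = ½ + (⅙)*13 = ½ + 13/6 = 8/3)
a(14) + S*d(U) = 8/3 + 311*(-121/36) = 8/3 - 37631/36 = -37535/36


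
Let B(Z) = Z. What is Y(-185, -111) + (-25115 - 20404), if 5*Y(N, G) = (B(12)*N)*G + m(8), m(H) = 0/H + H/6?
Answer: 56479/15 ≈ 3765.3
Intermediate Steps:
m(H) = H/6 (m(H) = 0 + H*(1/6) = 0 + H/6 = H/6)
Y(N, G) = 4/15 + 12*G*N/5 (Y(N, G) = ((12*N)*G + (1/6)*8)/5 = (12*G*N + 4/3)/5 = (4/3 + 12*G*N)/5 = 4/15 + 12*G*N/5)
Y(-185, -111) + (-25115 - 20404) = (4/15 + (12/5)*(-111)*(-185)) + (-25115 - 20404) = (4/15 + 49284) - 45519 = 739264/15 - 45519 = 56479/15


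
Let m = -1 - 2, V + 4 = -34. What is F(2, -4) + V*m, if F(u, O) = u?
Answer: 116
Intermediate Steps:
V = -38 (V = -4 - 34 = -38)
m = -3
F(2, -4) + V*m = 2 - 38*(-3) = 2 + 114 = 116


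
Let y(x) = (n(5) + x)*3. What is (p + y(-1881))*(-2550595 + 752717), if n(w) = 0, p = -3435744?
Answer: 6187193976786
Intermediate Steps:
y(x) = 3*x (y(x) = (0 + x)*3 = x*3 = 3*x)
(p + y(-1881))*(-2550595 + 752717) = (-3435744 + 3*(-1881))*(-2550595 + 752717) = (-3435744 - 5643)*(-1797878) = -3441387*(-1797878) = 6187193976786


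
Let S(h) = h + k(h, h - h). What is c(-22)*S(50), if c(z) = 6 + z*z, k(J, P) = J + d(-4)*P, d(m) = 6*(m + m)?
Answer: 49000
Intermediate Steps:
d(m) = 12*m (d(m) = 6*(2*m) = 12*m)
k(J, P) = J - 48*P (k(J, P) = J + (12*(-4))*P = J - 48*P)
c(z) = 6 + z²
S(h) = 2*h (S(h) = h + (h - 48*(h - h)) = h + (h - 48*0) = h + (h + 0) = h + h = 2*h)
c(-22)*S(50) = (6 + (-22)²)*(2*50) = (6 + 484)*100 = 490*100 = 49000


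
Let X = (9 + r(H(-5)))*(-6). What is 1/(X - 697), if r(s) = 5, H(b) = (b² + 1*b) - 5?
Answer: -1/781 ≈ -0.0012804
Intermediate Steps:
H(b) = -5 + b + b² (H(b) = (b² + b) - 5 = (b + b²) - 5 = -5 + b + b²)
X = -84 (X = (9 + 5)*(-6) = 14*(-6) = -84)
1/(X - 697) = 1/(-84 - 697) = 1/(-781) = -1/781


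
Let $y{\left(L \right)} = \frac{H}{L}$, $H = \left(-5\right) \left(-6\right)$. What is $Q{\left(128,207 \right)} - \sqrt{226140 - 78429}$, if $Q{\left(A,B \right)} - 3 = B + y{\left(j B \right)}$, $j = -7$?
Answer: $\frac{101420}{483} - \sqrt{147711} \approx -174.35$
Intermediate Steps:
$H = 30$
$y{\left(L \right)} = \frac{30}{L}$
$Q{\left(A,B \right)} = 3 + B - \frac{30}{7 B}$ ($Q{\left(A,B \right)} = 3 + \left(B + \frac{30}{\left(-7\right) B}\right) = 3 + \left(B + 30 \left(- \frac{1}{7 B}\right)\right) = 3 + \left(B - \frac{30}{7 B}\right) = 3 + B - \frac{30}{7 B}$)
$Q{\left(128,207 \right)} - \sqrt{226140 - 78429} = \left(3 + 207 - \frac{30}{7 \cdot 207}\right) - \sqrt{226140 - 78429} = \left(3 + 207 - \frac{10}{483}\right) - \sqrt{147711} = \frac{101420}{483} - \sqrt{147711}$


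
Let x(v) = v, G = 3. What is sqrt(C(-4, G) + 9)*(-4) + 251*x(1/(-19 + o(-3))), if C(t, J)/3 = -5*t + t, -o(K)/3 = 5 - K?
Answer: -251/43 - 4*sqrt(57) ≈ -36.037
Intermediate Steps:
o(K) = -15 + 3*K (o(K) = -3*(5 - K) = -15 + 3*K)
C(t, J) = -12*t (C(t, J) = 3*(-5*t + t) = 3*(-4*t) = -12*t)
sqrt(C(-4, G) + 9)*(-4) + 251*x(1/(-19 + o(-3))) = sqrt(-12*(-4) + 9)*(-4) + 251/(-19 + (-15 + 3*(-3))) = sqrt(48 + 9)*(-4) + 251/(-19 + (-15 - 9)) = sqrt(57)*(-4) + 251/(-19 - 24) = -4*sqrt(57) + 251/(-43) = -4*sqrt(57) + 251*(-1/43) = -4*sqrt(57) - 251/43 = -251/43 - 4*sqrt(57)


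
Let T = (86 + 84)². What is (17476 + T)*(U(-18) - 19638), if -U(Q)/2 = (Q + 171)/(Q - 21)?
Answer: -11834784192/13 ≈ -9.1037e+8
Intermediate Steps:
U(Q) = -2*(171 + Q)/(-21 + Q) (U(Q) = -2*(Q + 171)/(Q - 21) = -2*(171 + Q)/(-21 + Q))
T = 28900 (T = 170² = 28900)
(17476 + T)*(U(-18) - 19638) = (17476 + 28900)*(2*(-171 - 1*(-18))/(-21 - 18) - 19638) = 46376*(2*(-171 + 18)/(-39) - 19638) = 46376*(2*(-1/39)*(-153) - 19638) = 46376*(102/13 - 19638) = 46376*(-255192/13) = -11834784192/13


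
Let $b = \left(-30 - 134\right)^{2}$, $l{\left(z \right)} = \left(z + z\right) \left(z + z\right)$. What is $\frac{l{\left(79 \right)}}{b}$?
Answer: $\frac{6241}{6724} \approx 0.92817$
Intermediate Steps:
$l{\left(z \right)} = 4 z^{2}$ ($l{\left(z \right)} = 2 z 2 z = 4 z^{2}$)
$b = 26896$ ($b = \left(-164\right)^{2} = 26896$)
$\frac{l{\left(79 \right)}}{b} = \frac{4 \cdot 79^{2}}{26896} = 4 \cdot 6241 \cdot \frac{1}{26896} = 24964 \cdot \frac{1}{26896} = \frac{6241}{6724}$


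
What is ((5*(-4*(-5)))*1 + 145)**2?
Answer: 60025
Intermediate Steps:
((5*(-4*(-5)))*1 + 145)**2 = ((5*20)*1 + 145)**2 = (100*1 + 145)**2 = (100 + 145)**2 = 245**2 = 60025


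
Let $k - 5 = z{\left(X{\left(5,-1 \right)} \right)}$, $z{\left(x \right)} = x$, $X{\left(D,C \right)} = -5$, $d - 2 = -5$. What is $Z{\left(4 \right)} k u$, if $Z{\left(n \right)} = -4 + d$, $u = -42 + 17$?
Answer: $0$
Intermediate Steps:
$d = -3$ ($d = 2 - 5 = -3$)
$k = 0$ ($k = 5 - 5 = 0$)
$u = -25$
$Z{\left(n \right)} = -7$ ($Z{\left(n \right)} = -4 - 3 = -7$)
$Z{\left(4 \right)} k u = \left(-7\right) 0 \left(-25\right) = 0 \left(-25\right) = 0$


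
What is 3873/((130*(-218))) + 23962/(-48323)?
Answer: -866238059/1369473820 ≈ -0.63253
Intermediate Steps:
3873/((130*(-218))) + 23962/(-48323) = 3873/(-28340) + 23962*(-1/48323) = 3873*(-1/28340) - 23962/48323 = -3873/28340 - 23962/48323 = -866238059/1369473820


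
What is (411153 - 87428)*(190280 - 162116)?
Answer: 9117390900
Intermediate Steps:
(411153 - 87428)*(190280 - 162116) = 323725*28164 = 9117390900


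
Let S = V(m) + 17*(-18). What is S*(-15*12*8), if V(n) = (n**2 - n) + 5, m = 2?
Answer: 430560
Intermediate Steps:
V(n) = 5 + n**2 - n
S = -299 (S = (5 + 2**2 - 1*2) + 17*(-18) = (5 + 4 - 2) - 306 = 7 - 306 = -299)
S*(-15*12*8) = -299*(-15*12)*8 = -(-53820)*8 = -299*(-1440) = 430560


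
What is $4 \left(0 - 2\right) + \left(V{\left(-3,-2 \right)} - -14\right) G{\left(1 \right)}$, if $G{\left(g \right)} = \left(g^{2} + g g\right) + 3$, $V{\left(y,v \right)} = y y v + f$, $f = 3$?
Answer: $-13$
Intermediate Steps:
$V{\left(y,v \right)} = 3 + v y^{2}$ ($V{\left(y,v \right)} = y y v + 3 = y^{2} v + 3 = v y^{2} + 3 = 3 + v y^{2}$)
$G{\left(g \right)} = 3 + 2 g^{2}$ ($G{\left(g \right)} = \left(g^{2} + g^{2}\right) + 3 = 2 g^{2} + 3 = 3 + 2 g^{2}$)
$4 \left(0 - 2\right) + \left(V{\left(-3,-2 \right)} - -14\right) G{\left(1 \right)} = 4 \left(0 - 2\right) + \left(\left(3 - 2 \left(-3\right)^{2}\right) - -14\right) \left(3 + 2 \cdot 1^{2}\right) = 4 \left(-2\right) + \left(\left(3 - 18\right) + 14\right) \left(3 + 2 \cdot 1\right) = -8 + \left(\left(3 - 18\right) + 14\right) \left(3 + 2\right) = -8 + \left(-15 + 14\right) 5 = -8 - 5 = -13$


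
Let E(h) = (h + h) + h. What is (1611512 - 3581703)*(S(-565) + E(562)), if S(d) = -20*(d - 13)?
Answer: -26097149986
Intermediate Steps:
S(d) = 260 - 20*d (S(d) = -20*(-13 + d) = 260 - 20*d)
E(h) = 3*h (E(h) = 2*h + h = 3*h)
(1611512 - 3581703)*(S(-565) + E(562)) = (1611512 - 3581703)*((260 - 20*(-565)) + 3*562) = -1970191*((260 + 11300) + 1686) = -1970191*(11560 + 1686) = -1970191*13246 = -26097149986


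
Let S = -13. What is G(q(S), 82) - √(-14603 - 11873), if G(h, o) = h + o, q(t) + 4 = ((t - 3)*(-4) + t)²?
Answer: 2679 - 2*I*√6619 ≈ 2679.0 - 162.71*I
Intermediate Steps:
q(t) = -4 + (12 - 3*t)² (q(t) = -4 + ((t - 3)*(-4) + t)² = -4 + ((-3 + t)*(-4) + t)² = -4 + ((12 - 4*t) + t)² = -4 + (12 - 3*t)²)
G(q(S), 82) - √(-14603 - 11873) = ((-4 + 9*(-4 - 13)²) + 82) - √(-14603 - 11873) = ((-4 + 9*(-17)²) + 82) - √(-26476) = ((-4 + 9*289) + 82) - 2*I*√6619 = ((-4 + 2601) + 82) - 2*I*√6619 = (2597 + 82) - 2*I*√6619 = 2679 - 2*I*√6619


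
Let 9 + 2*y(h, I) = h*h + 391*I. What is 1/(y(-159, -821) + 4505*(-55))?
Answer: -2/791289 ≈ -2.5275e-6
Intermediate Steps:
y(h, I) = -9/2 + h²/2 + 391*I/2 (y(h, I) = -9/2 + (h*h + 391*I)/2 = -9/2 + (h² + 391*I)/2 = -9/2 + (h²/2 + 391*I/2) = -9/2 + h²/2 + 391*I/2)
1/(y(-159, -821) + 4505*(-55)) = 1/((-9/2 + (½)*(-159)² + (391/2)*(-821)) + 4505*(-55)) = 1/((-9/2 + (½)*25281 - 321011/2) - 247775) = 1/((-9/2 + 25281/2 - 321011/2) - 247775) = 1/(-295739/2 - 247775) = 1/(-791289/2) = -2/791289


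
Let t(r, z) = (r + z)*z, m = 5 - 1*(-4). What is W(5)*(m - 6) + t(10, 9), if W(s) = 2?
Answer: 177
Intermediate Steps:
m = 9 (m = 5 + 4 = 9)
t(r, z) = z*(r + z)
W(5)*(m - 6) + t(10, 9) = 2*(9 - 6) + 9*(10 + 9) = 2*3 + 9*19 = 6 + 171 = 177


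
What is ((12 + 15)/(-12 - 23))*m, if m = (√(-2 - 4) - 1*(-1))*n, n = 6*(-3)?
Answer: 486/35 + 486*I*√6/35 ≈ 13.886 + 34.013*I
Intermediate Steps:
n = -18
m = -18 - 18*I*√6 (m = (√(-2 - 4) - 1*(-1))*(-18) = (√(-6) + 1)*(-18) = (I*√6 + 1)*(-18) = (1 + I*√6)*(-18) = -18 - 18*I*√6 ≈ -18.0 - 44.091*I)
((12 + 15)/(-12 - 23))*m = ((12 + 15)/(-12 - 23))*(-18 - 18*I*√6) = (27/(-35))*(-18 - 18*I*√6) = (27*(-1/35))*(-18 - 18*I*√6) = -27*(-18 - 18*I*√6)/35 = 486/35 + 486*I*√6/35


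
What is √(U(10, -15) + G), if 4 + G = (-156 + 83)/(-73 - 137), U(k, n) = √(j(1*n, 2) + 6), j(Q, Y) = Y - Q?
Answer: √(-161070 + 44100*√23)/210 ≈ 1.0693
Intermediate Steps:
U(k, n) = √(8 - n) (U(k, n) = √((2 - n) + 6) = √(8 - n))
G = -767/210 (G = -4 + (-156 + 83)/(-73 - 137) = -4 - 73/(-210) = -4 - 73*(-1/210) = -4 + 73/210 = -767/210 ≈ -3.6524)
√(U(10, -15) + G) = √(√(8 - 1*(-15)) - 767/210) = √(√(8 + 15) - 767/210) = √(√23 - 767/210) = √(-767/210 + √23)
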